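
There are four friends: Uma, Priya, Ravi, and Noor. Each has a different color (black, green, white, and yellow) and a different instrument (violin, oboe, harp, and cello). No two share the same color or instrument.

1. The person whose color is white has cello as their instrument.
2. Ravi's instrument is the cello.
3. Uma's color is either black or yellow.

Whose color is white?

Ravi

With clues 1–2, Noor, Priya, and Uma are impossible for the one with color white.
That leaves Ravi.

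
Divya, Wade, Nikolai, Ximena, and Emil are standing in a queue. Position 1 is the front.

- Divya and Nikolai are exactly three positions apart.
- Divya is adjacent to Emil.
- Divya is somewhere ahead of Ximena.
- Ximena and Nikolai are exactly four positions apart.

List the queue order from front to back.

From clue 1: Divya is in {1,2,4,5}.
From clues 1–3: Divya is in {1,2,4}.
From clues 1–4: Nikolai → position 1, Wade → position 2, Emil → position 3, Divya → position 4, Ximena → position 5.

Nikolai, Wade, Emil, Divya, Ximena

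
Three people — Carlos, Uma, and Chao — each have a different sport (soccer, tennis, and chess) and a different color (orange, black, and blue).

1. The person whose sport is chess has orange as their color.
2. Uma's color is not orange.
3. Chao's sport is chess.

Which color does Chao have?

orange

With clues 1–3, black and blue are impossible for Chao's color.
That leaves orange.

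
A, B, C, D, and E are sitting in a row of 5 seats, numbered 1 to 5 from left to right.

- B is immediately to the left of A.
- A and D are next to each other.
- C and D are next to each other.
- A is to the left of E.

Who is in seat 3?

D

With clues 1–2, C and E are ruled out for seat 3.
With clues 1–3, B is ruled out for seat 3.
With clues 1–4, A is ruled out for seat 3.
So seat 3 is D.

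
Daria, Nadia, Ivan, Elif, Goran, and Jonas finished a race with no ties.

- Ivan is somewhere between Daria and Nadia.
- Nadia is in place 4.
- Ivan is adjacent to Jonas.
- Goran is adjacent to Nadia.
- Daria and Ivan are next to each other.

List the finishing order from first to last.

From clue 1: Ivan is in {2,3,4,5}.
From clues 1–2: Nadia → place 4.
From clues 1–3: Daria → place 1.
From clues 1–4: Goran → place 5, Elif → place 6.
From clues 1–5: Ivan → place 2, Jonas → place 3.

Daria, Ivan, Jonas, Nadia, Goran, Elif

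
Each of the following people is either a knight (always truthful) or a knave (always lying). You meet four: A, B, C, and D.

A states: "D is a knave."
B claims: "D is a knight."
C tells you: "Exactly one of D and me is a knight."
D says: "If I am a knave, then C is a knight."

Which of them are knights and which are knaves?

A: knight, B: knave, C: knave, D: knave

Consider A. Suppose A is a knave.
Then no assignment of the remaining roles makes every statement match its speaker's type — contradiction.
So A is a knight.
Consider B. Suppose B is a knight.
Then no assignment of the remaining roles makes every statement match its speaker's type — contradiction.
So B is a knave.
Consider C. Suppose C is a knight.
Then no assignment of the remaining roles makes every statement match its speaker's type — contradiction.
So C is a knave.
Consider D. Suppose D is a knight.
Then A's statement comes out false, contradicting A being a knight.
So D is a knave.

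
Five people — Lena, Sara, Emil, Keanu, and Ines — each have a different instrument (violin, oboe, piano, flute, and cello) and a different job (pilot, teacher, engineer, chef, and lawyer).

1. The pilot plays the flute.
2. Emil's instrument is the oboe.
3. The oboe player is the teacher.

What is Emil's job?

teacher

With clues 1–2, pilot is impossible for Emil's job.
With clues 1–3, chef, engineer, and lawyer are impossible for Emil's job.
That leaves teacher.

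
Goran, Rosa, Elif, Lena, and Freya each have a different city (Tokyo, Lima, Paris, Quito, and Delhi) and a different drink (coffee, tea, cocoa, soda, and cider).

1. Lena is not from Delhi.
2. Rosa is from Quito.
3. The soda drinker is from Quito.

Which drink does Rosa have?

With clues 1–3, cider, cocoa, coffee, and tea are impossible for Rosa's drink.
That leaves soda.

soda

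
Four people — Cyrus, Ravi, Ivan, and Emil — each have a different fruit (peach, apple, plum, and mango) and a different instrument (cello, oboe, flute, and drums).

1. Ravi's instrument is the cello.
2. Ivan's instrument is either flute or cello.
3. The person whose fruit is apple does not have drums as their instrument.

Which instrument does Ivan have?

Clue 1 rules out cello for Ivan's instrument.
With clues 1–2, drums and oboe are impossible for Ivan's instrument.
That leaves flute.

flute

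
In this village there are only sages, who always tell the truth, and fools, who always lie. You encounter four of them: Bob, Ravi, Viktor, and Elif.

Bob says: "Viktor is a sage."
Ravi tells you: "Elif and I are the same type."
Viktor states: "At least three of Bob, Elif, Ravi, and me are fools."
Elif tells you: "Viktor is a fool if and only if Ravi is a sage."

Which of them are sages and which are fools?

Consider Bob. Suppose Bob is a sage.
Then no assignment of the remaining roles makes every statement match its speaker's type — contradiction.
So Bob is a fool.
Consider Ravi. Suppose Ravi is a fool.
Then no assignment of the remaining roles makes every statement match its speaker's type — contradiction.
So Ravi is a sage.
Consider Viktor. Suppose Viktor is a sage.
Then Bob's statement comes out true, contradicting Bob being a fool.
So Viktor is a fool.
With that fixed, Elif's statement is true, so Elif is a sage.

Bob: fool, Ravi: sage, Viktor: fool, Elif: sage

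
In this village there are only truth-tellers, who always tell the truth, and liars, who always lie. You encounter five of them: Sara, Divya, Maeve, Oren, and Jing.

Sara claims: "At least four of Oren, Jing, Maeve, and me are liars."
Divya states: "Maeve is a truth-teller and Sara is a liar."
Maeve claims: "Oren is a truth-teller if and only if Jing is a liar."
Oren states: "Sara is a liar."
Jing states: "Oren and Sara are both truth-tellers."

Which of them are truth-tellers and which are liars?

Consider Sara. Suppose Sara is a truth-teller.
Then Sara's own statement would have to be true, but it can't be — contradiction.
So Sara is a liar.
With that fixed, Oren's statement is true, so Oren is a truth-teller.
With that fixed, Jing's statement is false, so Jing is a liar.
With that fixed, Maeve's statement is true, so Maeve is a truth-teller.
With that fixed, Divya's statement is true, so Divya is a truth-teller.

Sara: liar, Divya: truth-teller, Maeve: truth-teller, Oren: truth-teller, Jing: liar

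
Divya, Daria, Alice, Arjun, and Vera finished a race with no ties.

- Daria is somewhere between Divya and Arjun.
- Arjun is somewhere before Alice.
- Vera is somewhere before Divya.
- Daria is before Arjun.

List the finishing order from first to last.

From clue 1: Daria is in {2,3,4}.
From clues 1–3: Divya is in {2,4,5}.
From clues 1–4: Vera → place 1, Divya → place 2, Daria → place 3, Arjun → place 4, Alice → place 5.

Vera, Divya, Daria, Arjun, Alice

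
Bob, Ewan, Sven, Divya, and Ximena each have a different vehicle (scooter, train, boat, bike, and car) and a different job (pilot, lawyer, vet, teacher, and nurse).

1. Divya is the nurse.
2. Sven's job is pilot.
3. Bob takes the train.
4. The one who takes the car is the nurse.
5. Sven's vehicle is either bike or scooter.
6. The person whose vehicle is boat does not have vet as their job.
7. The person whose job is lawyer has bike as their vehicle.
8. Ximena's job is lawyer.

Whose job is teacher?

Clue 1 rules out Divya for the one with job teacher.
With clues 1–2, Sven is impossible for the one with job teacher.
With clues 1–7, Bob is impossible for the one with job teacher.
With clues 1–8, Ximena is impossible for the one with job teacher.
That leaves Ewan.

Ewan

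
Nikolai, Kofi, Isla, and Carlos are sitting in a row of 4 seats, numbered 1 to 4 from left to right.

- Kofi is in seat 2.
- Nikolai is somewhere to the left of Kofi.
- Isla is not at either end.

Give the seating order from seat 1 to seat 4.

Nikolai, Kofi, Isla, Carlos

From clue 1: Kofi → seat 2.
From clues 1–2: Nikolai → seat 1.
From clues 1–3: Isla → seat 3, Carlos → seat 4.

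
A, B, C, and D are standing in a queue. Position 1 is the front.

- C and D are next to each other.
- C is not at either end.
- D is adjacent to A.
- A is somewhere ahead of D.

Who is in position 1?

A

With clues 1–2, C is ruled out for position 1.
With clues 1–3, D is ruled out for position 1.
With clues 1–4, B is ruled out for position 1.
So position 1 is A.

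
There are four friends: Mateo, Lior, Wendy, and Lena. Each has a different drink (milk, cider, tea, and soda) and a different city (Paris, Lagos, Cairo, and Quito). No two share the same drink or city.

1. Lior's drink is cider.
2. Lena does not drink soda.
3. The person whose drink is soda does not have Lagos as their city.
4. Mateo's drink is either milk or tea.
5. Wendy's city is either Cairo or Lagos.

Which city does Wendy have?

Cairo

With clues 1–4, Lagos is impossible for Wendy's city.
With clues 1–5, Paris and Quito are impossible for Wendy's city.
That leaves Cairo.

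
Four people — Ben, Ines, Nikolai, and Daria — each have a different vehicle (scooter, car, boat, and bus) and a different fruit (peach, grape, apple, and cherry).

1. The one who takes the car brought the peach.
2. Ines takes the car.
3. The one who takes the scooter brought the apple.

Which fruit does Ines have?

peach

With clues 1–2, apple, cherry, and grape are impossible for Ines's fruit.
That leaves peach.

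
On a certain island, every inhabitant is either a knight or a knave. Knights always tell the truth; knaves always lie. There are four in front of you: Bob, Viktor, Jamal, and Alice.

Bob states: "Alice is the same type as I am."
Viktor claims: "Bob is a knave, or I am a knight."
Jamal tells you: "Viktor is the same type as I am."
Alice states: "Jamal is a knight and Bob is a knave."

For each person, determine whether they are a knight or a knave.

Bob: knave, Viktor: knight, Jamal: knight, Alice: knight

Consider Bob. Suppose Bob is a knight.
Then no assignment of the remaining roles makes every statement match its speaker's type — contradiction.
So Bob is a knave.
With that fixed, Viktor's statement is true, so Viktor is a knight.
Consider Jamal. Suppose Jamal is a knave.
Then no assignment of the remaining roles makes every statement match its speaker's type — contradiction.
So Jamal is a knight.
With that fixed, Alice's statement is true, so Alice is a knight.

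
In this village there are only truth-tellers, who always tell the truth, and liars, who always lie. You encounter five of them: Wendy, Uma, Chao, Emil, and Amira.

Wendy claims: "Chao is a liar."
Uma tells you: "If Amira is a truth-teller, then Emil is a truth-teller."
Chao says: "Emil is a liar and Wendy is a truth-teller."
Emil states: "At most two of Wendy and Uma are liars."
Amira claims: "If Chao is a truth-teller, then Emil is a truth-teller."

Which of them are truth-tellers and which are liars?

Wendy: truth-teller, Uma: truth-teller, Chao: liar, Emil: truth-teller, Amira: truth-teller

Regardless of anyone's role, Emil's statement is true, so Emil is a truth-teller.
With that fixed, Amira's statement is true, so Amira is a truth-teller.
With that fixed, Uma's statement is true, so Uma is a truth-teller.
With that fixed, Chao's statement is false, so Chao is a liar.
With that fixed, Wendy's statement is true, so Wendy is a truth-teller.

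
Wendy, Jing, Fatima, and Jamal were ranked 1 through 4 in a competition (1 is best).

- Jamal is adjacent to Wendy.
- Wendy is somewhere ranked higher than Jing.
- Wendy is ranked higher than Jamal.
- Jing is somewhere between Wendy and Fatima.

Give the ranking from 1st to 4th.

From clues 1–2: Jing is in {3,4}.
From clues 1–3: Wendy is in {1,2}.
From clues 1–4: Wendy → rank 1, Jamal → rank 2, Jing → rank 3, Fatima → rank 4.

Wendy, Jamal, Jing, Fatima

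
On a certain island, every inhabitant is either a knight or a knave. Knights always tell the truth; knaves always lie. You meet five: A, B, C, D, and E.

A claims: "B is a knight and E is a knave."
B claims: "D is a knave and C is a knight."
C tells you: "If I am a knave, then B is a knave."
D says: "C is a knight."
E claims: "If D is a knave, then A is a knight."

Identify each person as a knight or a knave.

Consider A. Suppose A is a knight.
Then no assignment of the remaining roles makes every statement match its speaker's type — contradiction.
So A is a knave.
Consider B. Suppose B is a knight.
Then no assignment of the remaining roles makes every statement match its speaker's type — contradiction.
So B is a knave.
With that fixed, C's statement is true, so C is a knight.
With that fixed, D's statement is true, so D is a knight.
With that fixed, E's statement is true, so E is a knight.

A: knave, B: knave, C: knight, D: knight, E: knight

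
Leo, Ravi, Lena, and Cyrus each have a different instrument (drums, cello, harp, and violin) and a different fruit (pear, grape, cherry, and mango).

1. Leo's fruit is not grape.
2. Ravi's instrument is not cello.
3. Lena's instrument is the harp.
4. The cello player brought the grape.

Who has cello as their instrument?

With clues 1–2, Ravi is impossible for the one with instrument cello.
With clues 1–3, Lena is impossible for the one with instrument cello.
With clues 1–4, Leo is impossible for the one with instrument cello.
That leaves Cyrus.

Cyrus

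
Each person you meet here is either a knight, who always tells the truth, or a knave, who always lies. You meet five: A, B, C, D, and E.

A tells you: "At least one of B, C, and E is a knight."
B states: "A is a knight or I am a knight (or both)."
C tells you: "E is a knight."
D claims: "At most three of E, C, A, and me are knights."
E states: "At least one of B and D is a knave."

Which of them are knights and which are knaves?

Consider A. Suppose A is a knave.
Then no assignment of the remaining roles makes every statement match its speaker's type — contradiction.
So A is a knight.
With that fixed, B's statement is true, so B is a knight.
Consider C. Suppose C is a knight.
Then no assignment of the remaining roles makes every statement match its speaker's type — contradiction.
So C is a knave.
With that fixed, D's statement is true, so D is a knight.
With that fixed, E's statement is false, so E is a knave.

A: knight, B: knight, C: knave, D: knight, E: knave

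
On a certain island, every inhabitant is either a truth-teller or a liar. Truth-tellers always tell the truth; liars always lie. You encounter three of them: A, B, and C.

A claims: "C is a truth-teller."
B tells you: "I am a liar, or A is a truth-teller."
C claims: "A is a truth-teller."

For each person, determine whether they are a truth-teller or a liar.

A: truth-teller, B: truth-teller, C: truth-teller

Consider A. Suppose A is a liar.
Then whichever role B has, B's statement has the wrong truth value — contradiction.
So A is a truth-teller.
With that fixed, B's statement is true, so B is a truth-teller.
With that fixed, C's statement is true, so C is a truth-teller.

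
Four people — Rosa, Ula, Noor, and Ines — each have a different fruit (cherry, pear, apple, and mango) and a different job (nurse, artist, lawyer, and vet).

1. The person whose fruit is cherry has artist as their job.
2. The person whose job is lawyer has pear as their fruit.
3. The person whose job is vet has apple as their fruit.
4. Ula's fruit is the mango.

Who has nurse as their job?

With clues 1–4, Ines, Noor, and Rosa are impossible for the one with job nurse.
That leaves Ula.

Ula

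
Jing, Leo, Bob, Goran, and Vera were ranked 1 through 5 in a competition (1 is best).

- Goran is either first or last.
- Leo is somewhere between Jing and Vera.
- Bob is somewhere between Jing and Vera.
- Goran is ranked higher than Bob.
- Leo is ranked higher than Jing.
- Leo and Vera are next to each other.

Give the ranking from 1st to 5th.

From clue 1: Goran is in {1,5}.
From clues 1–4: Goran → rank 1.
From clues 1–5: Vera → rank 2, Jing → rank 5.
From clues 1–6: Leo → rank 3, Bob → rank 4.

Goran, Vera, Leo, Bob, Jing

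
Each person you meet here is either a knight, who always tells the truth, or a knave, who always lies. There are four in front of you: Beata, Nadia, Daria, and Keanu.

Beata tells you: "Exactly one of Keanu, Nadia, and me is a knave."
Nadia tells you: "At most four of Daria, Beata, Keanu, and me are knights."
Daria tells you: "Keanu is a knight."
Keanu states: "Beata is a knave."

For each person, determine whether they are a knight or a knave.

Regardless of anyone's role, Nadia's statement is true, so Nadia is a knight.
Consider Beata. Suppose Beata is a knave.
Then no assignment of the remaining roles makes every statement match its speaker's type — contradiction.
So Beata is a knight.
With that fixed, Keanu's statement is false, so Keanu is a knave.
With that fixed, Daria's statement is false, so Daria is a knave.

Beata: knight, Nadia: knight, Daria: knave, Keanu: knave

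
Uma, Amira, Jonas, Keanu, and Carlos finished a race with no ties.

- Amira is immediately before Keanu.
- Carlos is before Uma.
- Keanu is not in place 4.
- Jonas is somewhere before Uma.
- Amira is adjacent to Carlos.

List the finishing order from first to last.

From clue 1: Amira is in {1,2,3,4}.
From clues 1–2: Uma is in {2,3,4,5}.
From clues 1–3: Amira is in {1,2,4}.
From clues 1–4: Uma is in {3,5}.
From clues 1–5: Carlos → place 1, Amira → place 2, Keanu → place 3, Jonas → place 4, Uma → place 5.

Carlos, Amira, Keanu, Jonas, Uma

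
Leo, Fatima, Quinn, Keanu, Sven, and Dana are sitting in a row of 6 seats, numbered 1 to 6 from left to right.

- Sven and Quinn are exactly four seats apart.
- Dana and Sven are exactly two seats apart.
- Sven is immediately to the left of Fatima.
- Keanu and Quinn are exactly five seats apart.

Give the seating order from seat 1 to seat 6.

From clue 1: Quinn is in {1,2,5,6}.
From clues 1–2: Dana is in {3,4}.
From clues 1–4: Keanu → seat 1, Sven → seat 2, Fatima → seat 3, Dana → seat 4, Leo → seat 5, Quinn → seat 6.

Keanu, Sven, Fatima, Dana, Leo, Quinn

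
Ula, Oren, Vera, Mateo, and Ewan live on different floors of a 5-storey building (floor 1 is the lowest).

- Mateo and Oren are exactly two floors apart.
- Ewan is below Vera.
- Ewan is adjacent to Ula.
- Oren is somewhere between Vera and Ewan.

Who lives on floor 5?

With clues 1–2, Ewan is ruled out for floor 5.
With clues 1–3, Ula and Vera are ruled out for floor 5.
With clues 1–4, Oren is ruled out for floor 5.
So floor 5 is Mateo.

Mateo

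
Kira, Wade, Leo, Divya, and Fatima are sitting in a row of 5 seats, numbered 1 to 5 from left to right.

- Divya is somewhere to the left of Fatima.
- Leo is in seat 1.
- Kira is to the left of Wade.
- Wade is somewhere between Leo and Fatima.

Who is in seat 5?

With clue 1, Divya is ruled out for seat 5.
With clues 1–2, Leo is ruled out for seat 5.
With clues 1–3, Kira is ruled out for seat 5.
With clues 1–4, Wade is ruled out for seat 5.
So seat 5 is Fatima.

Fatima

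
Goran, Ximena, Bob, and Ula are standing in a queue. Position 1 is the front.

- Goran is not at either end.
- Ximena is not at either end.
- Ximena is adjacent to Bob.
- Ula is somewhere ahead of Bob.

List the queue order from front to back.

Ula, Goran, Ximena, Bob

From clue 1: Goran is in {2,3}.
From clues 1–4: Ula → position 1, Goran → position 2, Ximena → position 3, Bob → position 4.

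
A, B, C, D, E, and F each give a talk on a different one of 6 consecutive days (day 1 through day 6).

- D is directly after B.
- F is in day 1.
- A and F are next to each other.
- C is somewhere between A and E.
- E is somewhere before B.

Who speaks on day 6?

With clue 1, B is ruled out for day 6.
With clues 1–2, F is ruled out for day 6.
With clues 1–3, A is ruled out for day 6.
With clues 1–4, C is ruled out for day 6.
With clues 1–5, E is ruled out for day 6.
So day 6 is D.

D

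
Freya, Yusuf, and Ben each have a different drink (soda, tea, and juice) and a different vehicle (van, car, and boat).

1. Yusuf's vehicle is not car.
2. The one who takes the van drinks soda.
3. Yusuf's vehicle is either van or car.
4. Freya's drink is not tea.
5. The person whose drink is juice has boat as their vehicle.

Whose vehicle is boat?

With clues 1–3, Yusuf is impossible for the one with vehicle boat.
With clues 1–5, Ben is impossible for the one with vehicle boat.
That leaves Freya.

Freya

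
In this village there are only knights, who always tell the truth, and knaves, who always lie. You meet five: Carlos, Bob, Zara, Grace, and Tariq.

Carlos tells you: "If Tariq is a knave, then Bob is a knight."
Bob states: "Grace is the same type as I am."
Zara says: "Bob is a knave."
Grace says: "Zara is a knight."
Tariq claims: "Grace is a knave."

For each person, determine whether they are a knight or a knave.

Carlos: knave, Bob: knave, Zara: knight, Grace: knight, Tariq: knave

Consider Carlos. Suppose Carlos is a knight.
Then no assignment of the remaining roles makes every statement match its speaker's type — contradiction.
So Carlos is a knave.
Consider Bob. Suppose Bob is a knight.
Then Carlos's statement comes out true, contradicting Carlos being a knave.
So Bob is a knave.
With that fixed, Zara's statement is true, so Zara is a knight.
With that fixed, Grace's statement is true, so Grace is a knight.
With that fixed, Tariq's statement is false, so Tariq is a knave.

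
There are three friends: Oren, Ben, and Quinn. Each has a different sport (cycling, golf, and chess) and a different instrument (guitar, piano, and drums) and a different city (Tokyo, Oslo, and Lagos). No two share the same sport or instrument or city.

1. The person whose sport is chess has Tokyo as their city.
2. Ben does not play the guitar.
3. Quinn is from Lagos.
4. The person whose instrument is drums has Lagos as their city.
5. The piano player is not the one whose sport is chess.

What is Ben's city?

With clues 1–3, Lagos is impossible for Ben's city.
With clues 1–5, Tokyo is impossible for Ben's city.
That leaves Oslo.

Oslo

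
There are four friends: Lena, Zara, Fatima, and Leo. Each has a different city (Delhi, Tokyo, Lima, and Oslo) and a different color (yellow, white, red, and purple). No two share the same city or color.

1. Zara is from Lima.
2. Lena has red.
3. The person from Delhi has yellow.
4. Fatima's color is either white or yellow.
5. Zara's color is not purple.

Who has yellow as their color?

Fatima

With clues 1–2, Lena is impossible for the one with color yellow.
With clues 1–3, Zara is impossible for the one with color yellow.
With clues 1–5, Leo is impossible for the one with color yellow.
That leaves Fatima.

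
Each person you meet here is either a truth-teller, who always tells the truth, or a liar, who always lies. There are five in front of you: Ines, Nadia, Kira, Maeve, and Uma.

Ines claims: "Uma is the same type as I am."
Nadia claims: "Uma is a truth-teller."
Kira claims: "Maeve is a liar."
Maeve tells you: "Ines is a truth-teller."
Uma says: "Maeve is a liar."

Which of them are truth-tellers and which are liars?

Consider Ines. Suppose Ines is a truth-teller.
Then no assignment of the remaining roles makes every statement match its speaker's type — contradiction.
So Ines is a liar.
With that fixed, Maeve's statement is false, so Maeve is a liar.
With that fixed, Uma's statement is true, so Uma is a truth-teller.
With that fixed, Nadia's statement is true, so Nadia is a truth-teller.
With that fixed, Kira's statement is true, so Kira is a truth-teller.

Ines: liar, Nadia: truth-teller, Kira: truth-teller, Maeve: liar, Uma: truth-teller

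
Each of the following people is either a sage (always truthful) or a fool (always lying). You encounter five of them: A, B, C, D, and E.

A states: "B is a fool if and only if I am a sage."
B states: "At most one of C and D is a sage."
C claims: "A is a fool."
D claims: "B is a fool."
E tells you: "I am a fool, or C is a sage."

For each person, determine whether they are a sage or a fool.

A: fool, B: fool, C: sage, D: sage, E: sage

Consider A. Suppose A is a sage.
Then no assignment of the remaining roles makes every statement match its speaker's type — contradiction.
So A is a fool.
With that fixed, C's statement is true, so C is a sage.
With that fixed, E's statement is true, so E is a sage.
Consider B. Suppose B is a sage.
Then A's statement comes out true, contradicting A being a fool.
So B is a fool.
With that fixed, D's statement is true, so D is a sage.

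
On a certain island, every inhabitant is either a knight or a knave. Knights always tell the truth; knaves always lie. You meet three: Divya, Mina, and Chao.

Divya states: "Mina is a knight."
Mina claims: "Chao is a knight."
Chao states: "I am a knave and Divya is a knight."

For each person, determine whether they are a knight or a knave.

Divya: knave, Mina: knave, Chao: knave

Consider Divya. Suppose Divya is a knight.
Then whichever role Chao has, Chao's statement has the wrong truth value — contradiction.
So Divya is a knave.
With that fixed, Chao's statement is false, so Chao is a knave.
With that fixed, Mina's statement is false, so Mina is a knave.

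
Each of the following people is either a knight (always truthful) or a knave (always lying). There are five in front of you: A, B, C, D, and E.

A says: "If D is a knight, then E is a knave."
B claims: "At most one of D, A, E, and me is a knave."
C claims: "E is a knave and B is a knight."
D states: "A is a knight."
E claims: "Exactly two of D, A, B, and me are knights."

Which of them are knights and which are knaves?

A: knight, B: knight, C: knight, D: knight, E: knave

Consider A. Suppose A is a knave.
Then no assignment of the remaining roles makes every statement match its speaker's type — contradiction.
So A is a knight.
With that fixed, D's statement is true, so D is a knight.
Consider B. Suppose B is a knave.
Then whichever role E has, E's statement has the wrong truth value — contradiction.
So B is a knight.
With that fixed, E's statement is false, so E is a knave.
With that fixed, C's statement is true, so C is a knight.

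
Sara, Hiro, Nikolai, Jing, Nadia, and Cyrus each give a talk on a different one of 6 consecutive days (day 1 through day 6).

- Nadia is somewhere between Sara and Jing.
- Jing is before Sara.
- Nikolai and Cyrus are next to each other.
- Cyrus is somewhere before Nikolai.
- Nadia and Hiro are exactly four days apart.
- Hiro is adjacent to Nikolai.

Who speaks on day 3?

With clues 1–5, Hiro, Jing, and Nadia are ruled out for day 3.
With clues 1–6, Cyrus and Nikolai are ruled out for day 3.
So day 3 is Sara.

Sara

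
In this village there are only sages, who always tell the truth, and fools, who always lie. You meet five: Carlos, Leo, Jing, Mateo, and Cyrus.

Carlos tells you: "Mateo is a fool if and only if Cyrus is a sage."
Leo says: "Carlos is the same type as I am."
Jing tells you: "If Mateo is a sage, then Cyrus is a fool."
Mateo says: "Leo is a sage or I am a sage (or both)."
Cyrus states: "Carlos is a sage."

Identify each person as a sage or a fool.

Carlos: sage, Leo: fool, Jing: sage, Mateo: fool, Cyrus: sage

Consider Carlos. Suppose Carlos is a fool.
Then whichever role Leo has, Leo's statement has the wrong truth value — contradiction.
So Carlos is a sage.
With that fixed, Cyrus's statement is true, so Cyrus is a sage.
Consider Leo. Suppose Leo is a sage.
Then no assignment of the remaining roles makes every statement match its speaker's type — contradiction.
So Leo is a fool.
Consider Jing. Suppose Jing is a fool.
Then no assignment of the remaining roles makes every statement match its speaker's type — contradiction.
So Jing is a sage.
Consider Mateo. Suppose Mateo is a sage.
Then Carlos's statement comes out false, contradicting Carlos being a sage.
So Mateo is a fool.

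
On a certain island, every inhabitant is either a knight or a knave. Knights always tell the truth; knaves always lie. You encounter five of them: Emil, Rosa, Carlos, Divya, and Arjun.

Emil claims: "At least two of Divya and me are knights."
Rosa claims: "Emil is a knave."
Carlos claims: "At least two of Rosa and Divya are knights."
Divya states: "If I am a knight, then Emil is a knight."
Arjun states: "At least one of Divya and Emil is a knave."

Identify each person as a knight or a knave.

Consider Emil. Suppose Emil is a knave.
Then whichever role Divya has, Divya's statement has the wrong truth value — contradiction.
So Emil is a knight.
With that fixed, Rosa's statement is false, so Rosa is a knave.
With that fixed, Carlos's statement is false, so Carlos is a knave.
With that fixed, Divya's statement is true, so Divya is a knight.
With that fixed, Arjun's statement is false, so Arjun is a knave.

Emil: knight, Rosa: knave, Carlos: knave, Divya: knight, Arjun: knave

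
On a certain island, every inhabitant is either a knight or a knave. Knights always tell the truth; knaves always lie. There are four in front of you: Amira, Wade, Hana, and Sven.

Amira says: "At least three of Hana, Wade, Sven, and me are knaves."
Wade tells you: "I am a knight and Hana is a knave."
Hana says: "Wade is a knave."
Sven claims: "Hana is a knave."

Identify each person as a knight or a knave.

Amira: knave, Wade: knight, Hana: knave, Sven: knight

Consider Amira. Suppose Amira is a knight.
Then no assignment of the remaining roles makes every statement match its speaker's type — contradiction.
So Amira is a knave.
Consider Wade. Suppose Wade is a knave.
Then no assignment of the remaining roles makes every statement match its speaker's type — contradiction.
So Wade is a knight.
With that fixed, Hana's statement is false, so Hana is a knave.
With that fixed, Sven's statement is true, so Sven is a knight.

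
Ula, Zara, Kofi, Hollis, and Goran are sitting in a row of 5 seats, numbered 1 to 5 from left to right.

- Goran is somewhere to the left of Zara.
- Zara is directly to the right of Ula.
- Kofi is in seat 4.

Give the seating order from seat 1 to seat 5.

Goran, Ula, Zara, Kofi, Hollis

From clue 1: Zara is in {2,3,4,5}.
From clues 1–2: Ula is in {2,3,4}.
From clues 1–3: Goran → seat 1, Ula → seat 2, Zara → seat 3, Kofi → seat 4, Hollis → seat 5.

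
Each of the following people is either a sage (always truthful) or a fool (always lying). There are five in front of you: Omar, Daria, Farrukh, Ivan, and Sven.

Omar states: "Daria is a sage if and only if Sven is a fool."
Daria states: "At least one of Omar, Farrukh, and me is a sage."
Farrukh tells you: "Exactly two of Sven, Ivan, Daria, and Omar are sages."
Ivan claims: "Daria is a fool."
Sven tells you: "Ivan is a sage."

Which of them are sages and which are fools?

Omar: sage, Daria: sage, Farrukh: sage, Ivan: fool, Sven: fool

Consider Omar. Suppose Omar is a fool.
Then no assignment of the remaining roles makes every statement match its speaker's type — contradiction.
So Omar is a sage.
With that fixed, Daria's statement is true, so Daria is a sage.
With that fixed, Ivan's statement is false, so Ivan is a fool.
With that fixed, Sven's statement is false, so Sven is a fool.
With that fixed, Farrukh's statement is true, so Farrukh is a sage.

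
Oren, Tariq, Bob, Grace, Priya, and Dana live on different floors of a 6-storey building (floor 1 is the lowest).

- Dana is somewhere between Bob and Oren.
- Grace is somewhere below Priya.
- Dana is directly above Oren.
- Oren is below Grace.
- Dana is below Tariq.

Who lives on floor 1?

With clue 1, Dana is ruled out for floor 1.
With clues 1–2, Priya is ruled out for floor 1.
With clues 1–3, Bob is ruled out for floor 1.
With clues 1–4, Grace is ruled out for floor 1.
With clues 1–5, Tariq is ruled out for floor 1.
So floor 1 is Oren.

Oren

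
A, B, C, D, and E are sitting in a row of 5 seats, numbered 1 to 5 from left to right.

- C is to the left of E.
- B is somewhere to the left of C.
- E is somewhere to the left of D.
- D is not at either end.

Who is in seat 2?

With clues 1–2, E is ruled out for seat 2.
With clues 1–3, D is ruled out for seat 2.
With clues 1–4, A and B are ruled out for seat 2.
So seat 2 is C.

C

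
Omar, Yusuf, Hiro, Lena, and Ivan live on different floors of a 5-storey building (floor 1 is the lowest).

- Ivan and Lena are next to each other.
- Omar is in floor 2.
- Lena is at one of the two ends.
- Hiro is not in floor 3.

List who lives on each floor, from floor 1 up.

Hiro, Omar, Yusuf, Ivan, Lena

From clues 1–2: Omar → floor 2.
From clues 1–3: Ivan → floor 4, Lena → floor 5.
From clues 1–4: Hiro → floor 1, Yusuf → floor 3.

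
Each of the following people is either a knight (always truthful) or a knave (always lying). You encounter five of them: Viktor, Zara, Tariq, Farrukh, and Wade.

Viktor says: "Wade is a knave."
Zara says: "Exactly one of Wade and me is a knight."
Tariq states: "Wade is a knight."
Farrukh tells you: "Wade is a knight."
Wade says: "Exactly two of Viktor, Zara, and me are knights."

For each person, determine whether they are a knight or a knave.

Viktor: knight, Zara: knave, Tariq: knave, Farrukh: knave, Wade: knave

Consider Viktor. Suppose Viktor is a knave.
Then no assignment of the remaining roles makes every statement match its speaker's type — contradiction.
So Viktor is a knight.
Consider Zara. Suppose Zara is a knight.
Then whichever role Wade has, Wade's statement has the wrong truth value — contradiction.
So Zara is a knave.
Consider Tariq. Suppose Tariq is a knight.
Then no assignment of the remaining roles makes every statement match its speaker's type — contradiction.
So Tariq is a knave.
Consider Farrukh. Suppose Farrukh is a knight.
Then no assignment of the remaining roles makes every statement match its speaker's type — contradiction.
So Farrukh is a knave.
Consider Wade. Suppose Wade is a knight.
Then Viktor's statement comes out false, contradicting Viktor being a knight.
So Wade is a knave.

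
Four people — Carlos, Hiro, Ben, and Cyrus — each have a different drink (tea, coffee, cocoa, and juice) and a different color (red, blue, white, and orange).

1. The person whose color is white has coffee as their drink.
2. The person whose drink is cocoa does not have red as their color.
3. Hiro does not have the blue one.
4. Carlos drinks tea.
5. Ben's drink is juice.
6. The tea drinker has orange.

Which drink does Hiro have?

coffee

With clues 1–4, tea is impossible for Hiro's drink.
With clues 1–5, juice is impossible for Hiro's drink.
With clues 1–6, cocoa is impossible for Hiro's drink.
That leaves coffee.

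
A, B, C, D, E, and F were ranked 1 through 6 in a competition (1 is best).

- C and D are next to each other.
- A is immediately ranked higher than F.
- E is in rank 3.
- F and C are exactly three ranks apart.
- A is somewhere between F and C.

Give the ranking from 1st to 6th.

From clues 1–2: A is in {1,2,3,4,5}.
From clues 1–3: E → rank 3.
From clues 1–4: A is in {1,4}.
From clues 1–5: D → rank 1, C → rank 2, A → rank 4, F → rank 5, B → rank 6.

D, C, E, A, F, B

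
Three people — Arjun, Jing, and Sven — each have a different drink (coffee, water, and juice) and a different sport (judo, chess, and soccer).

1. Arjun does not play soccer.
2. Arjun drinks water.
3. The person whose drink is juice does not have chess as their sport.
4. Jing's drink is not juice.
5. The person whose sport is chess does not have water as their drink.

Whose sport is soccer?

Sven

Clue 1 rules out Arjun for the one with sport soccer.
With clues 1–5, Jing is impossible for the one with sport soccer.
That leaves Sven.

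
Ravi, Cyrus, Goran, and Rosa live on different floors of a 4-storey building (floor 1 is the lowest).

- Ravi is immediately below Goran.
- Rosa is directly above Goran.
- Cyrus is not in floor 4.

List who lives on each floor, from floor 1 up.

Cyrus, Ravi, Goran, Rosa

From clue 1: Ravi is in {1,2,3}.
From clues 1–2: Ravi is in {1,2}.
From clues 1–3: Cyrus → floor 1, Ravi → floor 2, Goran → floor 3, Rosa → floor 4.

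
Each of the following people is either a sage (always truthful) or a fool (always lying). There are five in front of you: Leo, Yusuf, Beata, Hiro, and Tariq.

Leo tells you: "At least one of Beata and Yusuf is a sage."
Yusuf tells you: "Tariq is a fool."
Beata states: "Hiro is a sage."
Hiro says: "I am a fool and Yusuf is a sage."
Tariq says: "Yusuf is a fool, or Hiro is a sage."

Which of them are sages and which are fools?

Consider Leo. Suppose Leo is a sage.
Then no assignment of the remaining roles makes every statement match its speaker's type — contradiction.
So Leo is a fool.
Consider Yusuf. Suppose Yusuf is a sage.
Then Leo's statement comes out true, contradicting Leo being a fool.
So Yusuf is a fool.
With that fixed, Hiro's statement is false, so Hiro is a fool.
With that fixed, Tariq's statement is true, so Tariq is a sage.
With that fixed, Beata's statement is false, so Beata is a fool.

Leo: fool, Yusuf: fool, Beata: fool, Hiro: fool, Tariq: sage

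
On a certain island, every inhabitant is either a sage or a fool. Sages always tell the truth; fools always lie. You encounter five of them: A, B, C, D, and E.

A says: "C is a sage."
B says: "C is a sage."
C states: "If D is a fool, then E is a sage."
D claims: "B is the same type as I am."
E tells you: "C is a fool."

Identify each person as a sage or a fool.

A: sage, B: sage, C: sage, D: sage, E: fool

Consider A. Suppose A is a fool.
Then no assignment of the remaining roles makes every statement match its speaker's type — contradiction.
So A is a sage.
Consider B. Suppose B is a fool.
Then whichever role D has, D's statement has the wrong truth value — contradiction.
So B is a sage.
Consider C. Suppose C is a fool.
Then A's statement comes out false, contradicting A being a sage.
So C is a sage.
With that fixed, E's statement is false, so E is a fool.
Consider D. Suppose D is a fool.
Then C's statement comes out false, contradicting C being a sage.
So D is a sage.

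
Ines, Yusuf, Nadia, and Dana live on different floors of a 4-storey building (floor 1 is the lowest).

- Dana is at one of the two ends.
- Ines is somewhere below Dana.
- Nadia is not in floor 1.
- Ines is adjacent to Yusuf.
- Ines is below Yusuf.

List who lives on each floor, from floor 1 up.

From clue 1: Dana is in {1,4}.
From clues 1–2: Dana → floor 4.
From clues 1–3: Nadia is in {2,3}.
From clues 1–4: Nadia → floor 3.
From clues 1–5: Ines → floor 1, Yusuf → floor 2.

Ines, Yusuf, Nadia, Dana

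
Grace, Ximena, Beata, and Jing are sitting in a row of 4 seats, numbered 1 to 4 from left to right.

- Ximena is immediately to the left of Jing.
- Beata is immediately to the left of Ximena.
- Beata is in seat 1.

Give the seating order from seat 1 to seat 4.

Beata, Ximena, Jing, Grace

From clue 1: Ximena is in {1,2,3}.
From clues 1–2: Grace is in {1,4}.
From clues 1–3: Beata → seat 1, Ximena → seat 2, Jing → seat 3, Grace → seat 4.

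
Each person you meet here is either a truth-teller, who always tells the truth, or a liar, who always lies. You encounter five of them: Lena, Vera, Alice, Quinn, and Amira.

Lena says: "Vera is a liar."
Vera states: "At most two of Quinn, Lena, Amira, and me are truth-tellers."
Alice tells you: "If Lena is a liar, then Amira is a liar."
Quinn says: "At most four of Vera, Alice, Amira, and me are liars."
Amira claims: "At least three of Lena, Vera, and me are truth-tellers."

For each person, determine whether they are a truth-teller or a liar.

Lena: liar, Vera: truth-teller, Alice: truth-teller, Quinn: truth-teller, Amira: liar

Regardless of anyone's role, Quinn's statement is true, so Quinn is a truth-teller.
Consider Lena. Suppose Lena is a truth-teller.
Then no assignment of the remaining roles makes every statement match its speaker's type — contradiction.
So Lena is a liar.
With that fixed, Amira's statement is false, so Amira is a liar.
With that fixed, Vera's statement is true, so Vera is a truth-teller.
With that fixed, Alice's statement is true, so Alice is a truth-teller.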